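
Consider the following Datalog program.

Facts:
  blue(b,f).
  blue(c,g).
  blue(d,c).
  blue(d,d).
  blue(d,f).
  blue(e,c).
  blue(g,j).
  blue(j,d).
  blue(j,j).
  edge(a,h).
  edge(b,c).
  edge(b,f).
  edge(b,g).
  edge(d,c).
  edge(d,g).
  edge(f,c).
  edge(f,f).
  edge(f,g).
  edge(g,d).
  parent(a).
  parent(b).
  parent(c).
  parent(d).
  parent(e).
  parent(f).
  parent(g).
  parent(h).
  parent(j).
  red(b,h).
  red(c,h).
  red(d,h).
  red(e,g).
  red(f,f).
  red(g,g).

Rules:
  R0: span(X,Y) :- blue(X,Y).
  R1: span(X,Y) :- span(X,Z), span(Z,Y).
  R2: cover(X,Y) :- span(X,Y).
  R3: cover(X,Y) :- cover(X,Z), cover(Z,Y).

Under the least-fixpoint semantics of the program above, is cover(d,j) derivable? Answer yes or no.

round 1: derive span(b,f) via R0 from blue(b,f)
round 1: derive span(c,g) via R0 from blue(c,g)
round 1: derive span(d,c) via R0 from blue(d,c)
round 1: derive span(d,d) via R0 from blue(d,d)
round 1: derive span(d,f) via R0 from blue(d,f)
round 1: derive span(e,c) via R0 from blue(e,c)
round 1: derive span(g,j) via R0 from blue(g,j)
round 1: derive span(j,d) via R0 from blue(j,d)
round 1: derive span(j,j) via R0 from blue(j,j)
round 2: derive span(c,j) via R1 from span(c,g), span(g,j)
round 2: derive span(d,g) via R1 from span(d,c), span(c,g)
round 2: derive span(e,g) via R1 from span(e,c), span(c,g)
round 2: derive span(g,d) via R1 from span(g,j), span(j,d)
round 2: derive span(j,c) via R1 from span(j,d), span(d,c)
round 2: derive span(j,f) via R1 from span(j,d), span(d,f)
round 2: derive cover(b,f) via R2 from span(b,f)
round 2: derive cover(c,g) via R2 from span(c,g)
round 2: derive cover(d,c) via R2 from span(d,c)
round 2: derive cover(d,d) via R2 from span(d,d)
round 2: derive cover(d,f) via R2 from span(d,f)
round 2: derive cover(e,c) via R2 from span(e,c)
round 2: derive cover(g,j) via R2 from span(g,j)
round 2: derive cover(j,d) via R2 from span(j,d)
round 2: derive cover(j,j) via R2 from span(j,j)
round 3: derive span(c,c) via R1 from span(c,j), span(j,c)
round 3: derive span(c,d) via R1 from span(c,g), span(g,d)
round 3: derive span(c,f) via R1 from span(c,j), span(j,f)
round 3: derive span(d,j) via R1 from span(d,c), span(c,j)
round 3: derive span(e,d) via R1 from span(e,g), span(g,d)
round 3: derive span(e,j) via R1 from span(e,c), span(c,j)
round 3: derive span(g,c) via R1 from span(g,d), span(d,c)
round 3: derive span(g,f) via R1 from span(g,d), span(d,f)
round 3: derive span(g,g) via R1 from span(g,d), span(d,g)
round 3: derive span(j,g) via R1 from span(j,c), span(c,g)
round 3: derive cover(c,j) via R2 from span(c,j)
round 3: derive cover(d,g) via R2 from span(d,g)
round 3: derive cover(e,g) via R2 from span(e,g)
round 3: derive cover(g,d) via R2 from span(g,d)
round 3: derive cover(j,c) via R2 from span(j,c)
round 3: derive cover(j,f) via R2 from span(j,f)
round 4: derive span(e,f) via R1 from span(e,c), span(c,f)
round 4: derive cover(c,c) via R2 from span(c,c)
round 4: derive cover(c,d) via R2 from span(c,d)
round 4: derive cover(c,f) via R2 from span(c,f)
round 4: derive cover(d,j) via R2 from span(d,j)
round 4: derive cover(e,d) via R2 from span(e,d)
round 4: derive cover(e,j) via R2 from span(e,j)
round 4: derive cover(g,c) via R2 from span(g,c)
round 4: derive cover(g,f) via R2 from span(g,f)
round 4: derive cover(g,g) via R2 from span(g,g)
round 4: derive cover(j,g) via R2 from span(j,g)
round 5: derive cover(e,f) via R2 from span(e,f)

yes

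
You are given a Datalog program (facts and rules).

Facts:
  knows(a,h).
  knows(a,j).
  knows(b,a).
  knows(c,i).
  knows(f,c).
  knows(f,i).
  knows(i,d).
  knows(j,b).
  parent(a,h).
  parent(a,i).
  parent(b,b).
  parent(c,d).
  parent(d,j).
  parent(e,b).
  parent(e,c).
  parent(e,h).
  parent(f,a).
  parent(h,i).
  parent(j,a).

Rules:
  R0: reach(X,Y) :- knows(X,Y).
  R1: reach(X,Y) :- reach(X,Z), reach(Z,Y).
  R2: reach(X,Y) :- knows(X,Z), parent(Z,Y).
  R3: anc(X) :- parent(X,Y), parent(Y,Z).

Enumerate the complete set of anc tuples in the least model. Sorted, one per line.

round 1: derive anc(a) via R3 from parent(a,h), parent(h,i)
round 1: derive anc(b) via R3 from parent(b,b), parent(b,b)
round 1: derive anc(c) via R3 from parent(c,d), parent(d,j)
round 1: derive anc(d) via R3 from parent(d,j), parent(j,a)
round 1: derive anc(e) via R3 from parent(e,b), parent(b,b)
round 1: derive anc(f) via R3 from parent(f,a), parent(a,h)
round 1: derive anc(j) via R3 from parent(j,a), parent(a,h)

anc(a)
anc(b)
anc(c)
anc(d)
anc(e)
anc(f)
anc(j)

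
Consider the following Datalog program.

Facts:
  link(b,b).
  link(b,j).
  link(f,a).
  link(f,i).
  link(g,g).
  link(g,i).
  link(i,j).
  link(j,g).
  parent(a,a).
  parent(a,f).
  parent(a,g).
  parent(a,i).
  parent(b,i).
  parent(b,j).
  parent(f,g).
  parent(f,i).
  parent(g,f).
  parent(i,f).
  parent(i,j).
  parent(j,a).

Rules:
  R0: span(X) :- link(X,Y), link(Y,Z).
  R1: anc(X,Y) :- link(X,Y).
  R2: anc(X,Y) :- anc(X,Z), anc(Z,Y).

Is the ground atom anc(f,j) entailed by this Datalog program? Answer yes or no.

round 1: derive anc(b,b) via R1 from link(b,b)
round 1: derive anc(b,j) via R1 from link(b,j)
round 1: derive anc(f,a) via R1 from link(f,a)
round 1: derive anc(f,i) via R1 from link(f,i)
round 1: derive anc(g,g) via R1 from link(g,g)
round 1: derive anc(g,i) via R1 from link(g,i)
round 1: derive anc(i,j) via R1 from link(i,j)
round 1: derive anc(j,g) via R1 from link(j,g)
round 2: derive anc(b,g) via R2 from anc(b,j), anc(j,g)
round 2: derive anc(f,j) via R2 from anc(f,i), anc(i,j)
round 2: derive anc(g,j) via R2 from anc(g,i), anc(i,j)
round 2: derive anc(i,g) via R2 from anc(i,j), anc(j,g)
round 2: derive anc(j,i) via R2 from anc(j,g), anc(g,i)
round 3: derive anc(b,i) via R2 from anc(b,g), anc(g,i)
round 3: derive anc(f,g) via R2 from anc(f,i), anc(i,g)
round 3: derive anc(i,i) via R2 from anc(i,g), anc(g,i)
round 3: derive anc(j,j) via R2 from anc(j,g), anc(g,j)

yes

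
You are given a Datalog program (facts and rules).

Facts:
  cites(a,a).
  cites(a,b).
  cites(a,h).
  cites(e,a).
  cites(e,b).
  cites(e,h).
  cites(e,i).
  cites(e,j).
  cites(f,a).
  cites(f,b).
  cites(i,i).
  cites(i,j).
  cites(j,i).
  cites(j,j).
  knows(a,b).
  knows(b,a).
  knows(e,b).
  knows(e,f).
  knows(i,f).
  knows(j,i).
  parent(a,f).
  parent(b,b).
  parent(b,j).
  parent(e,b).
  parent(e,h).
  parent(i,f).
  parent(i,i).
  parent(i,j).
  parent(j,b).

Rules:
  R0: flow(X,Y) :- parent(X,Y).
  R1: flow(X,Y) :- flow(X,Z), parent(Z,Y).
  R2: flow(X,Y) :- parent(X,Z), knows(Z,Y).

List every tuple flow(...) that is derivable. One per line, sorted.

round 1: derive flow(a,f) via R0 from parent(a,f)
round 1: derive flow(b,b) via R0 from parent(b,b)
round 1: derive flow(b,j) via R0 from parent(b,j)
round 1: derive flow(e,b) via R0 from parent(e,b)
round 1: derive flow(e,h) via R0 from parent(e,h)
round 1: derive flow(i,f) via R0 from parent(i,f)
round 1: derive flow(i,i) via R0 from parent(i,i)
round 1: derive flow(i,j) via R0 from parent(i,j)
round 1: derive flow(j,b) via R0 from parent(j,b)
round 1: derive flow(b,a) via R2 from parent(b,b), knows(b,a)
round 1: derive flow(b,i) via R2 from parent(b,j), knows(j,i)
round 1: derive flow(e,a) via R2 from parent(e,b), knows(b,a)
round 1: derive flow(j,a) via R2 from parent(j,b), knows(b,a)
round 2: derive flow(b,f) via R1 from flow(b,a), parent(a,f)
round 2: derive flow(e,f) via R1 from flow(e,a), parent(a,f)
round 2: derive flow(e,j) via R1 from flow(e,b), parent(b,j)
round 2: derive flow(i,b) via R1 from flow(i,j), parent(j,b)
round 2: derive flow(j,f) via R1 from flow(j,a), parent(a,f)
round 2: derive flow(j,j) via R1 from flow(j,b), parent(b,j)

flow(a,f)
flow(b,a)
flow(b,b)
flow(b,f)
flow(b,i)
flow(b,j)
flow(e,a)
flow(e,b)
flow(e,f)
flow(e,h)
flow(e,j)
flow(i,b)
flow(i,f)
flow(i,i)
flow(i,j)
flow(j,a)
flow(j,b)
flow(j,f)
flow(j,j)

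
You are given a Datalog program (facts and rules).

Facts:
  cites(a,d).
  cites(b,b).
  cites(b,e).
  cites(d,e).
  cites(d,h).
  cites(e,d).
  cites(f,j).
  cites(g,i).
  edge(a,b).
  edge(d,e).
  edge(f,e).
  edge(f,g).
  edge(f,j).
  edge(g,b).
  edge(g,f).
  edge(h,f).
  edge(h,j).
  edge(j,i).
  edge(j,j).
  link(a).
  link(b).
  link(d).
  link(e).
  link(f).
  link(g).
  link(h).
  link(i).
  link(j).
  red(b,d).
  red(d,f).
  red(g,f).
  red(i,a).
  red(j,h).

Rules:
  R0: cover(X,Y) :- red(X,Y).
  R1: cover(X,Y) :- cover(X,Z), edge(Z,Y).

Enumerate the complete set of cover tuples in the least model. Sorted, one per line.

cover(b,d)
cover(b,e)
cover(d,b)
cover(d,e)
cover(d,f)
cover(d,g)
cover(d,i)
cover(d,j)
cover(g,b)
cover(g,e)
cover(g,f)
cover(g,g)
cover(g,i)
cover(g,j)
cover(i,a)
cover(i,b)
cover(j,b)
cover(j,e)
cover(j,f)
cover(j,g)
cover(j,h)
cover(j,i)
cover(j,j)

round 1: derive cover(b,d) via R0 from red(b,d)
round 1: derive cover(d,f) via R0 from red(d,f)
round 1: derive cover(g,f) via R0 from red(g,f)
round 1: derive cover(i,a) via R0 from red(i,a)
round 1: derive cover(j,h) via R0 from red(j,h)
round 2: derive cover(b,e) via R1 from cover(b,d), edge(d,e)
round 2: derive cover(d,e) via R1 from cover(d,f), edge(f,e)
round 2: derive cover(d,g) via R1 from cover(d,f), edge(f,g)
round 2: derive cover(d,j) via R1 from cover(d,f), edge(f,j)
round 2: derive cover(g,e) via R1 from cover(g,f), edge(f,e)
round 2: derive cover(g,g) via R1 from cover(g,f), edge(f,g)
round 2: derive cover(g,j) via R1 from cover(g,f), edge(f,j)
round 2: derive cover(i,b) via R1 from cover(i,a), edge(a,b)
round 2: derive cover(j,f) via R1 from cover(j,h), edge(h,f)
round 2: derive cover(j,j) via R1 from cover(j,h), edge(h,j)
round 3: derive cover(d,b) via R1 from cover(d,g), edge(g,b)
round 3: derive cover(d,i) via R1 from cover(d,j), edge(j,i)
round 3: derive cover(g,b) via R1 from cover(g,g), edge(g,b)
round 3: derive cover(g,i) via R1 from cover(g,j), edge(j,i)
round 3: derive cover(j,e) via R1 from cover(j,f), edge(f,e)
round 3: derive cover(j,g) via R1 from cover(j,f), edge(f,g)
round 3: derive cover(j,i) via R1 from cover(j,j), edge(j,i)
round 4: derive cover(j,b) via R1 from cover(j,g), edge(g,b)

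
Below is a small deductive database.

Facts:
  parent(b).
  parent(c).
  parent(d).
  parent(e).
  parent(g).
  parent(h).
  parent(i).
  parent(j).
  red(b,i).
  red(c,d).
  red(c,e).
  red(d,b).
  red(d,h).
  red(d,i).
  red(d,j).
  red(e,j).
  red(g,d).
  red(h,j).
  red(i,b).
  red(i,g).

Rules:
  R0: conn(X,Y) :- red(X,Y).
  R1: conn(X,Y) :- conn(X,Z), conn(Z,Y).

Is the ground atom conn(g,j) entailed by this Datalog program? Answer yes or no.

round 1: derive conn(b,i) via R0 from red(b,i)
round 1: derive conn(c,d) via R0 from red(c,d)
round 1: derive conn(c,e) via R0 from red(c,e)
round 1: derive conn(d,b) via R0 from red(d,b)
round 1: derive conn(d,h) via R0 from red(d,h)
round 1: derive conn(d,i) via R0 from red(d,i)
round 1: derive conn(d,j) via R0 from red(d,j)
round 1: derive conn(e,j) via R0 from red(e,j)
round 1: derive conn(g,d) via R0 from red(g,d)
round 1: derive conn(h,j) via R0 from red(h,j)
round 1: derive conn(i,b) via R0 from red(i,b)
round 1: derive conn(i,g) via R0 from red(i,g)
round 2: derive conn(b,b) via R1 from conn(b,i), conn(i,b)
round 2: derive conn(b,g) via R1 from conn(b,i), conn(i,g)
round 2: derive conn(c,b) via R1 from conn(c,d), conn(d,b)
round 2: derive conn(c,h) via R1 from conn(c,d), conn(d,h)
round 2: derive conn(c,i) via R1 from conn(c,d), conn(d,i)
round 2: derive conn(c,j) via R1 from conn(c,d), conn(d,j)
round 2: derive conn(d,g) via R1 from conn(d,i), conn(i,g)
round 2: derive conn(g,b) via R1 from conn(g,d), conn(d,b)
round 2: derive conn(g,h) via R1 from conn(g,d), conn(d,h)
round 2: derive conn(g,i) via R1 from conn(g,d), conn(d,i)
round 2: derive conn(g,j) via R1 from conn(g,d), conn(d,j)
round 2: derive conn(i,d) via R1 from conn(i,g), conn(g,d)
round 2: derive conn(i,i) via R1 from conn(i,b), conn(b,i)
round 3: derive conn(b,d) via R1 from conn(b,g), conn(g,d)
round 3: derive conn(b,h) via R1 from conn(b,g), conn(g,h)
round 3: derive conn(b,j) via R1 from conn(b,g), conn(g,j)
round 3: derive conn(c,g) via R1 from conn(c,b), conn(b,g)
round 3: derive conn(d,d) via R1 from conn(d,g), conn(g,d)
round 3: derive conn(g,g) via R1 from conn(g,b), conn(b,g)
round 3: derive conn(i,h) via R1 from conn(i,d), conn(d,h)
round 3: derive conn(i,j) via R1 from conn(i,d), conn(d,j)

yes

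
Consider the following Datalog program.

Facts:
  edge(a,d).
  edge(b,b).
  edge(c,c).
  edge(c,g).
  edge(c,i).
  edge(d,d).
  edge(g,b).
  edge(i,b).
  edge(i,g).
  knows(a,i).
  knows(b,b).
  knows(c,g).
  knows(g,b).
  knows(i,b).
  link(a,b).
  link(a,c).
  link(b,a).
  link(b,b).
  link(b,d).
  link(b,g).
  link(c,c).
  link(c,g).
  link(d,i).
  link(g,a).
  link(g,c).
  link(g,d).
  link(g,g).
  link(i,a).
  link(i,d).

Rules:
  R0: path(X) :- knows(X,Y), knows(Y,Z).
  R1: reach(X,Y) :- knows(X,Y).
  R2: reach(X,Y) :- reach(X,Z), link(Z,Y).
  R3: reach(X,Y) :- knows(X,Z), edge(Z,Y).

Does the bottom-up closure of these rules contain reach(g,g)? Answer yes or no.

round 1: derive reach(a,i) via R1 from knows(a,i)
round 1: derive reach(b,b) via R1 from knows(b,b)
round 1: derive reach(c,g) via R1 from knows(c,g)
round 1: derive reach(g,b) via R1 from knows(g,b)
round 1: derive reach(i,b) via R1 from knows(i,b)
round 1: derive reach(a,b) via R3 from knows(a,i), edge(i,b)
round 1: derive reach(a,g) via R3 from knows(a,i), edge(i,g)
round 1: derive reach(c,b) via R3 from knows(c,g), edge(g,b)
round 2: derive reach(a,a) via R2 from reach(a,b), link(b,a)
round 2: derive reach(a,c) via R2 from reach(a,g), link(g,c)
round 2: derive reach(a,d) via R2 from reach(a,b), link(b,d)
round 2: derive reach(b,a) via R2 from reach(b,b), link(b,a)
round 2: derive reach(b,d) via R2 from reach(b,b), link(b,d)
round 2: derive reach(b,g) via R2 from reach(b,b), link(b,g)
round 2: derive reach(c,a) via R2 from reach(c,b), link(b,a)
round 2: derive reach(c,c) via R2 from reach(c,g), link(g,c)
round 2: derive reach(c,d) via R2 from reach(c,b), link(b,d)
round 2: derive reach(g,a) via R2 from reach(g,b), link(b,a)
round 2: derive reach(g,d) via R2 from reach(g,b), link(b,d)
round 2: derive reach(g,g) via R2 from reach(g,b), link(b,g)
round 2: derive reach(i,a) via R2 from reach(i,b), link(b,a)
round 2: derive reach(i,d) via R2 from reach(i,b), link(b,d)
round 2: derive reach(i,g) via R2 from reach(i,b), link(b,g)
round 3: derive reach(b,c) via R2 from reach(b,a), link(a,c)
round 3: derive reach(b,i) via R2 from reach(b,d), link(d,i)
round 3: derive reach(c,i) via R2 from reach(c,d), link(d,i)
round 3: derive reach(g,c) via R2 from reach(g,a), link(a,c)
round 3: derive reach(g,i) via R2 from reach(g,d), link(d,i)
round 3: derive reach(i,c) via R2 from reach(i,a), link(a,c)
round 3: derive reach(i,i) via R2 from reach(i,d), link(d,i)

yes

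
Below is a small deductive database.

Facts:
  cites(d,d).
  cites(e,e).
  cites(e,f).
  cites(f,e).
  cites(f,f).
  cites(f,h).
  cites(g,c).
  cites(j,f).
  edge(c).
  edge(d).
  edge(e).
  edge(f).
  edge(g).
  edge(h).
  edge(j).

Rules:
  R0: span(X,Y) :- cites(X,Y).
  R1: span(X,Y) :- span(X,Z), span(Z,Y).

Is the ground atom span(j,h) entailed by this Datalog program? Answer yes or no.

yes

round 1: derive span(d,d) via R0 from cites(d,d)
round 1: derive span(e,e) via R0 from cites(e,e)
round 1: derive span(e,f) via R0 from cites(e,f)
round 1: derive span(f,e) via R0 from cites(f,e)
round 1: derive span(f,f) via R0 from cites(f,f)
round 1: derive span(f,h) via R0 from cites(f,h)
round 1: derive span(g,c) via R0 from cites(g,c)
round 1: derive span(j,f) via R0 from cites(j,f)
round 2: derive span(e,h) via R1 from span(e,f), span(f,h)
round 2: derive span(j,e) via R1 from span(j,f), span(f,e)
round 2: derive span(j,h) via R1 from span(j,f), span(f,h)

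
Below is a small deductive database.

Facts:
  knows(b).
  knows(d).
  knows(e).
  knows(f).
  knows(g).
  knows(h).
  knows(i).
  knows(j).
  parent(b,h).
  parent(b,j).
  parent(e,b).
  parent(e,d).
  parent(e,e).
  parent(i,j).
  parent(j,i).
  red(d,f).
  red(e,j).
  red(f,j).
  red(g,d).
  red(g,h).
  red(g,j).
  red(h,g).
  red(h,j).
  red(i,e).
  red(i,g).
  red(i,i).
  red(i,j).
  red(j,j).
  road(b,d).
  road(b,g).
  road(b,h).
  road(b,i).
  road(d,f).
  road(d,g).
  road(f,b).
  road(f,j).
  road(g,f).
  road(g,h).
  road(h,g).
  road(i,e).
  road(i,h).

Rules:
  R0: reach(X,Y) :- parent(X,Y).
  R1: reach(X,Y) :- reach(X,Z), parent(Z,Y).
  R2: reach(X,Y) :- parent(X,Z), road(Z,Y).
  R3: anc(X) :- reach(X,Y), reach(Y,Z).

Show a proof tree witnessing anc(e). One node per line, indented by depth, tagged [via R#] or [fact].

anc(e)  [via R3]
  reach(e,b)  [via R0]
    parent(e,b)  [fact]
  reach(b,g)  [via R2]
    parent(b,h)  [fact]
    road(h,g)  [fact]

round 1: derive reach(b,h) via R0 from parent(b,h)
round 1: derive reach(b,j) via R0 from parent(b,j)
round 1: derive reach(e,b) via R0 from parent(e,b)
round 1: derive reach(e,d) via R0 from parent(e,d)
round 1: derive reach(e,e) via R0 from parent(e,e)
round 1: derive reach(i,j) via R0 from parent(i,j)
round 1: derive reach(j,i) via R0 from parent(j,i)
round 1: derive reach(b,g) via R2 from parent(b,h), road(h,g)
round 1: derive reach(e,f) via R2 from parent(e,d), road(d,f)
round 1: derive reach(e,g) via R2 from parent(e,b), road(b,g)
round 1: derive reach(e,h) via R2 from parent(e,b), road(b,h)
round 1: derive reach(e,i) via R2 from parent(e,b), road(b,i)
round 1: derive reach(j,e) via R2 from parent(j,i), road(i,e)
round 1: derive reach(j,h) via R2 from parent(j,i), road(i,h)
round 2: derive reach(b,i) via R1 from reach(b,j), parent(j,i)
round 2: derive reach(e,j) via R1 from reach(e,b), parent(b,j)
round 2: derive reach(i,i) via R1 from reach(i,j), parent(j,i)
round 2: derive reach(j,b) via R1 from reach(j,e), parent(e,b)
round 2: derive reach(j,d) via R1 from reach(j,e), parent(e,d)
round 2: derive reach(j,j) via R1 from reach(j,i), parent(i,j)
round 2: derive anc(b) via R3 from reach(b,j), reach(j,e)
round 2: derive anc(e) via R3 from reach(e,b), reach(b,g)
round 2: derive anc(i) via R3 from reach(i,j), reach(j,e)
round 2: derive anc(j) via R3 from reach(j,e), reach(e,b)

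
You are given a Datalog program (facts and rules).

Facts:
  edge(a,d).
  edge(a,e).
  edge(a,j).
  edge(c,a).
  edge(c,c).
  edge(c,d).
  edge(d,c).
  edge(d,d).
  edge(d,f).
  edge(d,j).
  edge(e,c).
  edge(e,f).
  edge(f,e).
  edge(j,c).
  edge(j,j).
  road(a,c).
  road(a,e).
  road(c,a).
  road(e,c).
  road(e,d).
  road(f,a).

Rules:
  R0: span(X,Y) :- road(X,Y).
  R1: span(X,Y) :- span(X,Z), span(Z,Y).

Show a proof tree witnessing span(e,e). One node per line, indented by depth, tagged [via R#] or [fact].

span(e,e)  [via R1]
  span(e,a)  [via R1]
    span(e,c)  [via R0]
      road(e,c)  [fact]
    span(c,a)  [via R0]
      road(c,a)  [fact]
  span(a,e)  [via R0]
    road(a,e)  [fact]

round 1: derive span(a,c) via R0 from road(a,c)
round 1: derive span(a,e) via R0 from road(a,e)
round 1: derive span(c,a) via R0 from road(c,a)
round 1: derive span(e,c) via R0 from road(e,c)
round 1: derive span(e,d) via R0 from road(e,d)
round 1: derive span(f,a) via R0 from road(f,a)
round 2: derive span(a,a) via R1 from span(a,c), span(c,a)
round 2: derive span(a,d) via R1 from span(a,e), span(e,d)
round 2: derive span(c,c) via R1 from span(c,a), span(a,c)
round 2: derive span(c,e) via R1 from span(c,a), span(a,e)
round 2: derive span(e,a) via R1 from span(e,c), span(c,a)
round 2: derive span(f,c) via R1 from span(f,a), span(a,c)
round 2: derive span(f,e) via R1 from span(f,a), span(a,e)
round 3: derive span(c,d) via R1 from span(c,a), span(a,d)
round 3: derive span(e,e) via R1 from span(e,a), span(a,e)
round 3: derive span(f,d) via R1 from span(f,a), span(a,d)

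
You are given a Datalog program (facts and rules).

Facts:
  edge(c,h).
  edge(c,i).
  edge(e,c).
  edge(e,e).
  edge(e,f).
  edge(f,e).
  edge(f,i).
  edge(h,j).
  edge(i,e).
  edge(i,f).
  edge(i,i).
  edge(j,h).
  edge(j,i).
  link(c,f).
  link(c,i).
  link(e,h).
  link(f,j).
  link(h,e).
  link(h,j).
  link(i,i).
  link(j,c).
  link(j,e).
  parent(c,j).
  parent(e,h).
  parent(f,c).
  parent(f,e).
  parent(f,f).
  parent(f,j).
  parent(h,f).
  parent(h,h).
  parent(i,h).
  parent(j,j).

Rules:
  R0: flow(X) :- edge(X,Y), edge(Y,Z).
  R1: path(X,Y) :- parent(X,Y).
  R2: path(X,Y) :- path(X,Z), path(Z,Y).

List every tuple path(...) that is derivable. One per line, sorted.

round 1: derive path(c,j) via R1 from parent(c,j)
round 1: derive path(e,h) via R1 from parent(e,h)
round 1: derive path(f,c) via R1 from parent(f,c)
round 1: derive path(f,e) via R1 from parent(f,e)
round 1: derive path(f,f) via R1 from parent(f,f)
round 1: derive path(f,j) via R1 from parent(f,j)
round 1: derive path(h,f) via R1 from parent(h,f)
round 1: derive path(h,h) via R1 from parent(h,h)
round 1: derive path(i,h) via R1 from parent(i,h)
round 1: derive path(j,j) via R1 from parent(j,j)
round 2: derive path(e,f) via R2 from path(e,h), path(h,f)
round 2: derive path(f,h) via R2 from path(f,e), path(e,h)
round 2: derive path(h,c) via R2 from path(h,f), path(f,c)
round 2: derive path(h,e) via R2 from path(h,f), path(f,e)
round 2: derive path(h,j) via R2 from path(h,f), path(f,j)
round 2: derive path(i,f) via R2 from path(i,h), path(h,f)
round 3: derive path(e,c) via R2 from path(e,f), path(f,c)
round 3: derive path(e,e) via R2 from path(e,f), path(f,e)
round 3: derive path(e,j) via R2 from path(e,f), path(f,j)
round 3: derive path(i,c) via R2 from path(i,f), path(f,c)
round 3: derive path(i,e) via R2 from path(i,f), path(f,e)
round 3: derive path(i,j) via R2 from path(i,f), path(f,j)

path(c,j)
path(e,c)
path(e,e)
path(e,f)
path(e,h)
path(e,j)
path(f,c)
path(f,e)
path(f,f)
path(f,h)
path(f,j)
path(h,c)
path(h,e)
path(h,f)
path(h,h)
path(h,j)
path(i,c)
path(i,e)
path(i,f)
path(i,h)
path(i,j)
path(j,j)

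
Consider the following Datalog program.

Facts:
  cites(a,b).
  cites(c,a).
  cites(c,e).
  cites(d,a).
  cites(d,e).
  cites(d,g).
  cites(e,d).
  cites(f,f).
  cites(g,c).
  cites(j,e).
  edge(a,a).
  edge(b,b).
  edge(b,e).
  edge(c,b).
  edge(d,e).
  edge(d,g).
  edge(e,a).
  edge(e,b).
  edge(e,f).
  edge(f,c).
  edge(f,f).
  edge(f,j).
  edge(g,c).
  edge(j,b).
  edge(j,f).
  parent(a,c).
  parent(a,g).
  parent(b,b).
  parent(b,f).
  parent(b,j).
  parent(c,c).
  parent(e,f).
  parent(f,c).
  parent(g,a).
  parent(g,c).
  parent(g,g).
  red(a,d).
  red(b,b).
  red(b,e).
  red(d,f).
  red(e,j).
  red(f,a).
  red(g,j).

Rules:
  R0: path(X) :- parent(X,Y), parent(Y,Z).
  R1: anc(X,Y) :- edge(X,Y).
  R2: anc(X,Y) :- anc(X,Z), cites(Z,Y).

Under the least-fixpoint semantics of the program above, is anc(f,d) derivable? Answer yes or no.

yes

round 1: derive anc(a,a) via R1 from edge(a,a)
round 1: derive anc(b,b) via R1 from edge(b,b)
round 1: derive anc(b,e) via R1 from edge(b,e)
round 1: derive anc(c,b) via R1 from edge(c,b)
round 1: derive anc(d,e) via R1 from edge(d,e)
round 1: derive anc(d,g) via R1 from edge(d,g)
round 1: derive anc(e,a) via R1 from edge(e,a)
round 1: derive anc(e,b) via R1 from edge(e,b)
round 1: derive anc(e,f) via R1 from edge(e,f)
round 1: derive anc(f,c) via R1 from edge(f,c)
round 1: derive anc(f,f) via R1 from edge(f,f)
round 1: derive anc(f,j) via R1 from edge(f,j)
round 1: derive anc(g,c) via R1 from edge(g,c)
round 1: derive anc(j,b) via R1 from edge(j,b)
round 1: derive anc(j,f) via R1 from edge(j,f)
round 2: derive anc(a,b) via R2 from anc(a,a), cites(a,b)
round 2: derive anc(b,d) via R2 from anc(b,e), cites(e,d)
round 2: derive anc(d,c) via R2 from anc(d,g), cites(g,c)
round 2: derive anc(d,d) via R2 from anc(d,e), cites(e,d)
round 2: derive anc(f,a) via R2 from anc(f,c), cites(c,a)
round 2: derive anc(f,e) via R2 from anc(f,c), cites(c,e)
round 2: derive anc(g,a) via R2 from anc(g,c), cites(c,a)
round 2: derive anc(g,e) via R2 from anc(g,c), cites(c,e)
round 3: derive anc(b,a) via R2 from anc(b,d), cites(d,a)
round 3: derive anc(b,g) via R2 from anc(b,d), cites(d,g)
round 3: derive anc(d,a) via R2 from anc(d,c), cites(c,a)
round 3: derive anc(f,b) via R2 from anc(f,a), cites(a,b)
round 3: derive anc(f,d) via R2 from anc(f,e), cites(e,d)
round 3: derive anc(g,b) via R2 from anc(g,a), cites(a,b)
round 3: derive anc(g,d) via R2 from anc(g,e), cites(e,d)
round 4: derive anc(b,c) via R2 from anc(b,g), cites(g,c)
round 4: derive anc(d,b) via R2 from anc(d,a), cites(a,b)
round 4: derive anc(f,g) via R2 from anc(f,d), cites(d,g)
round 4: derive anc(g,g) via R2 from anc(g,d), cites(d,g)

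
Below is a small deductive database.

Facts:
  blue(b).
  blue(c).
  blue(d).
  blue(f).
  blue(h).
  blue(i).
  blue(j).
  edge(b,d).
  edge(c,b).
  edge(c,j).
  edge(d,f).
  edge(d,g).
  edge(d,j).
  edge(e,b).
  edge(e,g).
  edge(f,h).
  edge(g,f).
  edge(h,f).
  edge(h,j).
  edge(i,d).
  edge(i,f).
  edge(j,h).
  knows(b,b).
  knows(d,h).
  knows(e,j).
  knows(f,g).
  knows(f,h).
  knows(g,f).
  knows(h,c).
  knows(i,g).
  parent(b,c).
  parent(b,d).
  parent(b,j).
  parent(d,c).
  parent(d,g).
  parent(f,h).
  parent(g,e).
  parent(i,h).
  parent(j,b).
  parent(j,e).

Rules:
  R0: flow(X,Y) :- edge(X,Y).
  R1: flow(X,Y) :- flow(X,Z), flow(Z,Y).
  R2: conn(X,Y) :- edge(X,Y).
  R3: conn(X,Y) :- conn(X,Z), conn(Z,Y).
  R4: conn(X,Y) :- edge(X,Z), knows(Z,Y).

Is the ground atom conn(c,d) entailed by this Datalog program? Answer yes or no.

round 1: derive conn(b,d) via R2 from edge(b,d)
round 1: derive conn(c,b) via R2 from edge(c,b)
round 1: derive conn(c,j) via R2 from edge(c,j)
round 1: derive conn(d,f) via R2 from edge(d,f)
round 1: derive conn(d,g) via R2 from edge(d,g)
round 1: derive conn(d,j) via R2 from edge(d,j)
round 1: derive conn(e,b) via R2 from edge(e,b)
round 1: derive conn(e,g) via R2 from edge(e,g)
round 1: derive conn(f,h) via R2 from edge(f,h)
round 1: derive conn(g,f) via R2 from edge(g,f)
round 1: derive conn(h,f) via R2 from edge(h,f)
round 1: derive conn(h,j) via R2 from edge(h,j)
round 1: derive conn(i,d) via R2 from edge(i,d)
round 1: derive conn(i,f) via R2 from edge(i,f)
round 1: derive conn(j,h) via R2 from edge(j,h)
round 1: derive conn(b,h) via R4 from edge(b,d), knows(d,h)
round 1: derive conn(d,h) via R4 from edge(d,f), knows(f,h)
round 1: derive conn(e,f) via R4 from edge(e,g), knows(g,f)
round 1: derive conn(f,c) via R4 from edge(f,h), knows(h,c)
round 1: derive conn(g,g) via R4 from edge(g,f), knows(f,g)
round 1: derive conn(g,h) via R4 from edge(g,f), knows(f,h)
round 1: derive conn(h,g) via R4 from edge(h,f), knows(f,g)
round 1: derive conn(h,h) via R4 from edge(h,f), knows(f,h)
round 1: derive conn(i,g) via R4 from edge(i,f), knows(f,g)
round 1: derive conn(i,h) via R4 from edge(i,d), knows(d,h)
round 1: derive conn(j,c) via R4 from edge(j,h), knows(h,c)
round 2: derive conn(b,f) via R3 from conn(b,d), conn(d,f)
round 2: derive conn(b,g) via R3 from conn(b,d), conn(d,g)
round 2: derive conn(b,j) via R3 from conn(b,d), conn(d,j)
round 2: derive conn(c,c) via R3 from conn(c,j), conn(j,c)
round 2: derive conn(c,d) via R3 from conn(c,b), conn(b,d)
round 2: derive conn(c,h) via R3 from conn(c,b), conn(b,h)
round 2: derive conn(d,c) via R3 from conn(d,f), conn(f,c)
round 2: derive conn(e,c) via R3 from conn(e,f), conn(f,c)
round 2: derive conn(e,d) via R3 from conn(e,b), conn(b,d)
round 2: derive conn(e,h) via R3 from conn(e,b), conn(b,h)
round 2: derive conn(f,b) via R3 from conn(f,c), conn(c,b)
round 2: derive conn(f,f) via R3 from conn(f,h), conn(h,f)
round 2: derive conn(f,g) via R3 from conn(f,h), conn(h,g)
round 2: derive conn(f,j) via R3 from conn(f,c), conn(c,j)
round 2: derive conn(g,c) via R3 from conn(g,f), conn(f,c)
round 2: derive conn(g,j) via R3 from conn(g,h), conn(h,j)
round 2: derive conn(h,c) via R3 from conn(h,f), conn(f,c)
round 2: derive conn(i,c) via R3 from conn(i,f), conn(f,c)
round 2: derive conn(i,j) via R3 from conn(i,d), conn(d,j)
round 2: derive conn(j,b) via R3 from conn(j,c), conn(c,b)
round 2: derive conn(j,f) via R3 from conn(j,h), conn(h,f)
round 2: derive conn(j,g) via R3 from conn(j,h), conn(h,g)
round 2: derive conn(j,j) via R3 from conn(j,c), conn(c,j)
round 3: derive conn(b,b) via R3 from conn(b,f), conn(f,b)
round 3: derive conn(b,c) via R3 from conn(b,d), conn(d,c)
round 3: derive conn(c,f) via R3 from conn(c,b), conn(b,f)
round 3: derive conn(c,g) via R3 from conn(c,b), conn(b,g)
round 3: derive conn(d,b) via R3 from conn(d,c), conn(c,b)
round 3: derive conn(d,d) via R3 from conn(d,c), conn(c,d)
round 3: derive conn(e,j) via R3 from conn(e,b), conn(b,j)
round 3: derive conn(f,d) via R3 from conn(f,b), conn(b,d)
round 3: derive conn(g,b) via R3 from conn(g,c), conn(c,b)
round 3: derive conn(g,d) via R3 from conn(g,c), conn(c,d)
round 3: derive conn(h,b) via R3 from conn(h,c), conn(c,b)
round 3: derive conn(h,d) via R3 from conn(h,c), conn(c,d)
round 3: derive conn(i,b) via R3 from conn(i,c), conn(c,b)
round 3: derive conn(j,d) via R3 from conn(j,b), conn(b,d)

yes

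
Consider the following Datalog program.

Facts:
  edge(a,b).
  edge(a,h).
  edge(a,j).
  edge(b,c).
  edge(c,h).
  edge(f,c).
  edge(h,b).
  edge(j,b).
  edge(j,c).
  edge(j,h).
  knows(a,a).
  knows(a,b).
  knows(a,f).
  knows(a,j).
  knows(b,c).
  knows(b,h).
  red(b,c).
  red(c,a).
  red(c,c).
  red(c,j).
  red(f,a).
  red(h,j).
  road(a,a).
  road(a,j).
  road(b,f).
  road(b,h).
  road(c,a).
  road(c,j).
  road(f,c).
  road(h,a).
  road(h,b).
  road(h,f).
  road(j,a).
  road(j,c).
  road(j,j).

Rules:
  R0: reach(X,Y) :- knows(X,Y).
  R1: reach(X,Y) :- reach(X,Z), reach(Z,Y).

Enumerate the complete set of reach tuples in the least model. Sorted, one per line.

reach(a,a)
reach(a,b)
reach(a,c)
reach(a,f)
reach(a,h)
reach(a,j)
reach(b,c)
reach(b,h)

round 1: derive reach(a,a) via R0 from knows(a,a)
round 1: derive reach(a,b) via R0 from knows(a,b)
round 1: derive reach(a,f) via R0 from knows(a,f)
round 1: derive reach(a,j) via R0 from knows(a,j)
round 1: derive reach(b,c) via R0 from knows(b,c)
round 1: derive reach(b,h) via R0 from knows(b,h)
round 2: derive reach(a,c) via R1 from reach(a,b), reach(b,c)
round 2: derive reach(a,h) via R1 from reach(a,b), reach(b,h)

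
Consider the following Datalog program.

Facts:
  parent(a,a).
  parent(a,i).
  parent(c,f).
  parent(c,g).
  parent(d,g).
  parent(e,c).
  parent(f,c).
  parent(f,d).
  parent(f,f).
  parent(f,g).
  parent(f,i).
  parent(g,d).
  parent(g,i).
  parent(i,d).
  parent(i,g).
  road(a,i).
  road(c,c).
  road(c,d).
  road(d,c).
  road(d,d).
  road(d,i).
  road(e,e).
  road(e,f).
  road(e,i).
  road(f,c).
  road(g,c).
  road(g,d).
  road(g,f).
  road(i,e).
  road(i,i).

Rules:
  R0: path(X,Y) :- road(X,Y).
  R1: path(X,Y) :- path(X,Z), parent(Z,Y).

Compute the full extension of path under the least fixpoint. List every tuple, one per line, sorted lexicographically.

path(a,d)
path(a,g)
path(a,i)
path(c,c)
path(c,d)
path(c,f)
path(c,g)
path(c,i)
path(d,c)
path(d,d)
path(d,f)
path(d,g)
path(d,i)
path(e,c)
path(e,d)
path(e,e)
path(e,f)
path(e,g)
path(e,i)
path(f,c)
path(f,d)
path(f,f)
path(f,g)
path(f,i)
path(g,c)
path(g,d)
path(g,f)
path(g,g)
path(g,i)
path(i,c)
path(i,d)
path(i,e)
path(i,f)
path(i,g)
path(i,i)

round 1: derive path(a,i) via R0 from road(a,i)
round 1: derive path(c,c) via R0 from road(c,c)
round 1: derive path(c,d) via R0 from road(c,d)
round 1: derive path(d,c) via R0 from road(d,c)
round 1: derive path(d,d) via R0 from road(d,d)
round 1: derive path(d,i) via R0 from road(d,i)
round 1: derive path(e,e) via R0 from road(e,e)
round 1: derive path(e,f) via R0 from road(e,f)
round 1: derive path(e,i) via R0 from road(e,i)
round 1: derive path(f,c) via R0 from road(f,c)
round 1: derive path(g,c) via R0 from road(g,c)
round 1: derive path(g,d) via R0 from road(g,d)
round 1: derive path(g,f) via R0 from road(g,f)
round 1: derive path(i,e) via R0 from road(i,e)
round 1: derive path(i,i) via R0 from road(i,i)
round 2: derive path(a,d) via R1 from path(a,i), parent(i,d)
round 2: derive path(a,g) via R1 from path(a,i), parent(i,g)
round 2: derive path(c,f) via R1 from path(c,c), parent(c,f)
round 2: derive path(c,g) via R1 from path(c,c), parent(c,g)
round 2: derive path(d,f) via R1 from path(d,c), parent(c,f)
round 2: derive path(d,g) via R1 from path(d,c), parent(c,g)
round 2: derive path(e,c) via R1 from path(e,e), parent(e,c)
round 2: derive path(e,d) via R1 from path(e,f), parent(f,d)
round 2: derive path(e,g) via R1 from path(e,f), parent(f,g)
round 2: derive path(f,f) via R1 from path(f,c), parent(c,f)
round 2: derive path(f,g) via R1 from path(f,c), parent(c,g)
round 2: derive path(g,g) via R1 from path(g,c), parent(c,g)
round 2: derive path(g,i) via R1 from path(g,f), parent(f,i)
round 2: derive path(i,c) via R1 from path(i,e), parent(e,c)
round 2: derive path(i,d) via R1 from path(i,i), parent(i,d)
round 2: derive path(i,g) via R1 from path(i,i), parent(i,g)
round 3: derive path(c,i) via R1 from path(c,f), parent(f,i)
round 3: derive path(f,d) via R1 from path(f,f), parent(f,d)
round 3: derive path(f,i) via R1 from path(f,f), parent(f,i)
round 3: derive path(i,f) via R1 from path(i,c), parent(c,f)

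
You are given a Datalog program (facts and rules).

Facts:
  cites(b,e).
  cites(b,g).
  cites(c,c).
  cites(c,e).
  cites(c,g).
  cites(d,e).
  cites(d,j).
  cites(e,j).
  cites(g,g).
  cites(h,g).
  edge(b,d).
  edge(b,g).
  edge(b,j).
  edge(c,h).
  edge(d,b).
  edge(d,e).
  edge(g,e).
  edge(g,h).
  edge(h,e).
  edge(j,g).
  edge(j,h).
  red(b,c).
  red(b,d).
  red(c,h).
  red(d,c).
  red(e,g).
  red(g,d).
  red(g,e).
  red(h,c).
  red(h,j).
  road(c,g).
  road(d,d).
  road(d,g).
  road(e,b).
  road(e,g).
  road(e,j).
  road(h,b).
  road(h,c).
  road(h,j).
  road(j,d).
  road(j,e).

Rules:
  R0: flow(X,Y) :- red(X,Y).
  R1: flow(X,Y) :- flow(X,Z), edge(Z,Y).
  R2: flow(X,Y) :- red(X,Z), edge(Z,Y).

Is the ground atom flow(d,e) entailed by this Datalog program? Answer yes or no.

yes

round 1: derive flow(b,c) via R0 from red(b,c)
round 1: derive flow(b,d) via R0 from red(b,d)
round 1: derive flow(c,h) via R0 from red(c,h)
round 1: derive flow(d,c) via R0 from red(d,c)
round 1: derive flow(e,g) via R0 from red(e,g)
round 1: derive flow(g,d) via R0 from red(g,d)
round 1: derive flow(g,e) via R0 from red(g,e)
round 1: derive flow(h,c) via R0 from red(h,c)
round 1: derive flow(h,j) via R0 from red(h,j)
round 1: derive flow(b,b) via R2 from red(b,d), edge(d,b)
round 1: derive flow(b,e) via R2 from red(b,d), edge(d,e)
round 1: derive flow(b,h) via R2 from red(b,c), edge(c,h)
round 1: derive flow(c,e) via R2 from red(c,h), edge(h,e)
round 1: derive flow(d,h) via R2 from red(d,c), edge(c,h)
round 1: derive flow(e,e) via R2 from red(e,g), edge(g,e)
round 1: derive flow(e,h) via R2 from red(e,g), edge(g,h)
round 1: derive flow(g,b) via R2 from red(g,d), edge(d,b)
round 1: derive flow(h,g) via R2 from red(h,j), edge(j,g)
round 1: derive flow(h,h) via R2 from red(h,c), edge(c,h)
round 2: derive flow(b,g) via R1 from flow(b,b), edge(b,g)
round 2: derive flow(b,j) via R1 from flow(b,b), edge(b,j)
round 2: derive flow(d,e) via R1 from flow(d,h), edge(h,e)
round 2: derive flow(g,g) via R1 from flow(g,b), edge(b,g)
round 2: derive flow(g,j) via R1 from flow(g,b), edge(b,j)
round 2: derive flow(h,e) via R1 from flow(h,g), edge(g,e)
round 3: derive flow(g,h) via R1 from flow(g,g), edge(g,h)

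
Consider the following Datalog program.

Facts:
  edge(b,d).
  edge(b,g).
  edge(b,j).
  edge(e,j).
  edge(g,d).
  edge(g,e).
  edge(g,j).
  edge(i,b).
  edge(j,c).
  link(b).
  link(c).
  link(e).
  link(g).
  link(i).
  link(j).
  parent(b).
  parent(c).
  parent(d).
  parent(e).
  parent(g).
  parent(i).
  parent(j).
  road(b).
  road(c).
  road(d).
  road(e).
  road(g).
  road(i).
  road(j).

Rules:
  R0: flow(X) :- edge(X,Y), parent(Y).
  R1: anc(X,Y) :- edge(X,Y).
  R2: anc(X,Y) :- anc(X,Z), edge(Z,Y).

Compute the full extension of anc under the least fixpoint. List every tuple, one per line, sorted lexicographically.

anc(b,c)
anc(b,d)
anc(b,e)
anc(b,g)
anc(b,j)
anc(e,c)
anc(e,j)
anc(g,c)
anc(g,d)
anc(g,e)
anc(g,j)
anc(i,b)
anc(i,c)
anc(i,d)
anc(i,e)
anc(i,g)
anc(i,j)
anc(j,c)

round 1: derive anc(b,d) via R1 from edge(b,d)
round 1: derive anc(b,g) via R1 from edge(b,g)
round 1: derive anc(b,j) via R1 from edge(b,j)
round 1: derive anc(e,j) via R1 from edge(e,j)
round 1: derive anc(g,d) via R1 from edge(g,d)
round 1: derive anc(g,e) via R1 from edge(g,e)
round 1: derive anc(g,j) via R1 from edge(g,j)
round 1: derive anc(i,b) via R1 from edge(i,b)
round 1: derive anc(j,c) via R1 from edge(j,c)
round 2: derive anc(b,c) via R2 from anc(b,j), edge(j,c)
round 2: derive anc(b,e) via R2 from anc(b,g), edge(g,e)
round 2: derive anc(e,c) via R2 from anc(e,j), edge(j,c)
round 2: derive anc(g,c) via R2 from anc(g,j), edge(j,c)
round 2: derive anc(i,d) via R2 from anc(i,b), edge(b,d)
round 2: derive anc(i,g) via R2 from anc(i,b), edge(b,g)
round 2: derive anc(i,j) via R2 from anc(i,b), edge(b,j)
round 3: derive anc(i,c) via R2 from anc(i,j), edge(j,c)
round 3: derive anc(i,e) via R2 from anc(i,g), edge(g,e)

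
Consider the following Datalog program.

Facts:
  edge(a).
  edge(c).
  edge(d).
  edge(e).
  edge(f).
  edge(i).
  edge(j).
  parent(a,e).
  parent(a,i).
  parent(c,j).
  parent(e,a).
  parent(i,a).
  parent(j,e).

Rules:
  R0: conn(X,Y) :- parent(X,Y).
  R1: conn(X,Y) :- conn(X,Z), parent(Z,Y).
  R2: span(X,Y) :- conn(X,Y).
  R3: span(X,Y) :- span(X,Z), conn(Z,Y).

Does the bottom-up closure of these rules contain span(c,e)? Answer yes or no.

yes

round 1: derive conn(a,e) via R0 from parent(a,e)
round 1: derive conn(a,i) via R0 from parent(a,i)
round 1: derive conn(c,j) via R0 from parent(c,j)
round 1: derive conn(e,a) via R0 from parent(e,a)
round 1: derive conn(i,a) via R0 from parent(i,a)
round 1: derive conn(j,e) via R0 from parent(j,e)
round 2: derive conn(a,a) via R1 from conn(a,e), parent(e,a)
round 2: derive conn(c,e) via R1 from conn(c,j), parent(j,e)
round 2: derive conn(e,e) via R1 from conn(e,a), parent(a,e)
round 2: derive conn(e,i) via R1 from conn(e,a), parent(a,i)
round 2: derive conn(i,e) via R1 from conn(i,a), parent(a,e)
round 2: derive conn(i,i) via R1 from conn(i,a), parent(a,i)
round 2: derive conn(j,a) via R1 from conn(j,e), parent(e,a)
round 2: derive span(a,e) via R2 from conn(a,e)
round 2: derive span(a,i) via R2 from conn(a,i)
round 2: derive span(c,j) via R2 from conn(c,j)
round 2: derive span(e,a) via R2 from conn(e,a)
round 2: derive span(i,a) via R2 from conn(i,a)
round 2: derive span(j,e) via R2 from conn(j,e)
round 3: derive conn(c,a) via R1 from conn(c,e), parent(e,a)
round 3: derive conn(j,i) via R1 from conn(j,a), parent(a,i)
round 3: derive span(a,a) via R2 from conn(a,a)
round 3: derive span(c,e) via R2 from conn(c,e)
round 3: derive span(e,e) via R2 from conn(e,e)
round 3: derive span(e,i) via R2 from conn(e,i)
round 3: derive span(i,e) via R2 from conn(i,e)
round 3: derive span(i,i) via R2 from conn(i,i)
round 3: derive span(j,a) via R2 from conn(j,a)
round 3: derive span(c,a) via R3 from span(c,j), conn(j,a)
round 3: derive span(j,i) via R3 from span(j,e), conn(e,i)
round 4: derive conn(c,i) via R1 from conn(c,a), parent(a,i)
round 4: derive span(c,i) via R3 from span(c,a), conn(a,i)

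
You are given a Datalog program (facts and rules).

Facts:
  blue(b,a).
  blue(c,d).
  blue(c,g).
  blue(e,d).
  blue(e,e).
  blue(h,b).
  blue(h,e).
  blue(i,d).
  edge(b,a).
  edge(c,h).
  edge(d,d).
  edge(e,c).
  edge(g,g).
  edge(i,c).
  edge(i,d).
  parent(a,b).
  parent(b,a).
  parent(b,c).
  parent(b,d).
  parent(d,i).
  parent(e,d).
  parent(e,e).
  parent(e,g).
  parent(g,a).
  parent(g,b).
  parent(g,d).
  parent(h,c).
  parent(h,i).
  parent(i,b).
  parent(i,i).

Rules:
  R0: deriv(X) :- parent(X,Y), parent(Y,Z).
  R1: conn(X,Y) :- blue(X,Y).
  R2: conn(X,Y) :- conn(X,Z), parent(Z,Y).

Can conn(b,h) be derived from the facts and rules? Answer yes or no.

no

round 1: derive conn(b,a) via R1 from blue(b,a)
round 1: derive conn(c,d) via R1 from blue(c,d)
round 1: derive conn(c,g) via R1 from blue(c,g)
round 1: derive conn(e,d) via R1 from blue(e,d)
round 1: derive conn(e,e) via R1 from blue(e,e)
round 1: derive conn(h,b) via R1 from blue(h,b)
round 1: derive conn(h,e) via R1 from blue(h,e)
round 1: derive conn(i,d) via R1 from blue(i,d)
round 2: derive conn(b,b) via R2 from conn(b,a), parent(a,b)
round 2: derive conn(c,a) via R2 from conn(c,g), parent(g,a)
round 2: derive conn(c,b) via R2 from conn(c,g), parent(g,b)
round 2: derive conn(c,i) via R2 from conn(c,d), parent(d,i)
round 2: derive conn(e,g) via R2 from conn(e,e), parent(e,g)
round 2: derive conn(e,i) via R2 from conn(e,d), parent(d,i)
round 2: derive conn(h,a) via R2 from conn(h,b), parent(b,a)
round 2: derive conn(h,c) via R2 from conn(h,b), parent(b,c)
round 2: derive conn(h,d) via R2 from conn(h,b), parent(b,d)
round 2: derive conn(h,g) via R2 from conn(h,e), parent(e,g)
round 2: derive conn(i,i) via R2 from conn(i,d), parent(d,i)
round 3: derive conn(b,c) via R2 from conn(b,b), parent(b,c)
round 3: derive conn(b,d) via R2 from conn(b,b), parent(b,d)
round 3: derive conn(c,c) via R2 from conn(c,b), parent(b,c)
round 3: derive conn(e,a) via R2 from conn(e,g), parent(g,a)
round 3: derive conn(e,b) via R2 from conn(e,g), parent(g,b)
round 3: derive conn(h,i) via R2 from conn(h,d), parent(d,i)
round 3: derive conn(i,b) via R2 from conn(i,i), parent(i,b)
round 4: derive conn(b,i) via R2 from conn(b,d), parent(d,i)
round 4: derive conn(e,c) via R2 from conn(e,b), parent(b,c)
round 4: derive conn(i,a) via R2 from conn(i,b), parent(b,a)
round 4: derive conn(i,c) via R2 from conn(i,b), parent(b,c)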